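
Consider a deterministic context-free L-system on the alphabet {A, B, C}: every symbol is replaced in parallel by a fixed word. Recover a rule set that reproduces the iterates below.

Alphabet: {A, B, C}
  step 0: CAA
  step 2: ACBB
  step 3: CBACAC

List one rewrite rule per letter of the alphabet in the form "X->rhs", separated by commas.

A->C, B->AC, C->B

  step 2 ⇒ step 3: ACBB ⇒ C·B·AC·AC
    A ↦ C
    B ↦ AC
    C ↦ B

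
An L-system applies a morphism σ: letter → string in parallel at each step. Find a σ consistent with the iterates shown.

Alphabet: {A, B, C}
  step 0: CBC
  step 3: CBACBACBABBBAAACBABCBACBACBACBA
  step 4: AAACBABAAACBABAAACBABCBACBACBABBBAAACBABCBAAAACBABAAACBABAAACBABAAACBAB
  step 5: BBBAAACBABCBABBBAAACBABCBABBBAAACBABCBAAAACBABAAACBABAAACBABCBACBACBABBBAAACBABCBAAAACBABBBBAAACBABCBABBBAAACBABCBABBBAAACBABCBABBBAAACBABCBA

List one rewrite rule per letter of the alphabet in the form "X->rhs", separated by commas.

  step 4 ⇒ step 5: AAACBABAAACBABAAACBABCBACBACBABBBAAACBABCBAAAACBABAAACBABAAACBABAAACBAB ⇒ B·B·B·AAA·CBA·B·CBA·B·B·B·AAA·CBA·B·CBA·B·B·B·AAA·CBA·B·CBA·AAA·CBA·B·AAA·CBA·B·AAA·CBA·B·CBA·CBA·CBA·B·B·B·AAA·CBA·B·CBA·AAA·CBA·B·B·B·B·AAA·CBA·B·CBA·B·B·B·AAA·CBA·B·CBA·B·B·B·AAA·CBA·B·CBA·B·B·B·AAA·CBA·B·CBA
    A ↦ B
    B ↦ CBA
    C ↦ AAA

A->B, B->CBA, C->AAA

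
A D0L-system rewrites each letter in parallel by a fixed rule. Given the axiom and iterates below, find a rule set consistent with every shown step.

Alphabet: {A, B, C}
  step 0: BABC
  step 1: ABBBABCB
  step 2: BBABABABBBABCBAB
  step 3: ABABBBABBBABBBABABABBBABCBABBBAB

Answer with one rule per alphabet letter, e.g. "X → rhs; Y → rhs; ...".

  step 2 ⇒ step 3: BBABABABBBABCBAB ⇒ AB·AB·BB·AB·BB·AB·BB·AB·AB·AB·BB·AB·CB·AB·BB·AB
    A ↦ BB
    B ↦ AB
    C ↦ CB

A->BB, B->AB, C->CB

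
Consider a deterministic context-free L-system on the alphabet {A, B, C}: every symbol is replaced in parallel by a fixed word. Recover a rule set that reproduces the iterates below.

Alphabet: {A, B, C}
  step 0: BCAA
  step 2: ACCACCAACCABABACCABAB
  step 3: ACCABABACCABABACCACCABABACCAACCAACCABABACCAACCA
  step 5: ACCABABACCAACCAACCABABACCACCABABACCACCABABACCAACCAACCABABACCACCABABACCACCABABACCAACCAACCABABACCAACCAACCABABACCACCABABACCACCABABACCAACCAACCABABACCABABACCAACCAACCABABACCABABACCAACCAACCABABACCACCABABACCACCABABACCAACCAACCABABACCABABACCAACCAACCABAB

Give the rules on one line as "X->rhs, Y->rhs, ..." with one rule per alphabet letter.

  step 2 ⇒ step 3: ACCACCAACCABABACCABAB ⇒ ACC·AB·AB·ACC·AB·AB·ACC·ACC·AB·AB·ACC·A·ACC·A·ACC·AB·AB·ACC·A·ACC·A
    A ↦ ACC
    B ↦ A
    C ↦ AB

A->ACC, B->A, C->AB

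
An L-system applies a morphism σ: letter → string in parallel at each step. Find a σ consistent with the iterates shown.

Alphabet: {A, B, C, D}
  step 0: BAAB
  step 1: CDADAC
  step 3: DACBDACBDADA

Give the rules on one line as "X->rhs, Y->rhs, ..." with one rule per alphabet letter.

  step 0 ⇒ step 1: BAAB ⇒ C·DA·DA·C
    A ↦ DA
    B ↦ C
    C ↦ A  (constrained at step 1)
    D ↦ B  (constrained at step 1)

A->DA, B->C, C->A, D->B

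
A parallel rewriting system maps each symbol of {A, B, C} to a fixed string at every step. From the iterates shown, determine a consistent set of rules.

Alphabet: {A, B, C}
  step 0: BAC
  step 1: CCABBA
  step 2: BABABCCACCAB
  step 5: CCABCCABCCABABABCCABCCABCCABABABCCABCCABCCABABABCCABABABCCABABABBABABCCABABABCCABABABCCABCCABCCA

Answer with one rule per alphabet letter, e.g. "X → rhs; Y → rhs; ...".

  step 1 ⇒ step 2: CCABBA ⇒ BA·BA·B·CCA·CCA·B
    A ↦ B
    B ↦ CCA
    C ↦ BA

A->B, B->CCA, C->BA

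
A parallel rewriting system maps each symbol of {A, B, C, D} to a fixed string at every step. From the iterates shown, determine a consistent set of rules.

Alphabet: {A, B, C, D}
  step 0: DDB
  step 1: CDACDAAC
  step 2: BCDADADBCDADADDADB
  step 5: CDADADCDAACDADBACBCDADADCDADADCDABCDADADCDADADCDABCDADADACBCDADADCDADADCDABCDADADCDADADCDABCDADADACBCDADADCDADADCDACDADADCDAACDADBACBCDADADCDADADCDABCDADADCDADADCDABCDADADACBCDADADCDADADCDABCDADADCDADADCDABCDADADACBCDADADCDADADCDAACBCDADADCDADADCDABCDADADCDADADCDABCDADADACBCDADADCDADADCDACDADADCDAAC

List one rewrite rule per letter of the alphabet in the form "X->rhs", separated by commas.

A->DAD, B->AC, C->B, D->CDA

  step 1 ⇒ step 2: CDACDAAC ⇒ B·CDA·DAD·B·CDA·DAD·DAD·B
    A ↦ DAD
    C ↦ B
    D ↦ CDA
  step 0 ⇒ step 1: DDB ⇒ CDA·CDA·AC
    B ↦ AC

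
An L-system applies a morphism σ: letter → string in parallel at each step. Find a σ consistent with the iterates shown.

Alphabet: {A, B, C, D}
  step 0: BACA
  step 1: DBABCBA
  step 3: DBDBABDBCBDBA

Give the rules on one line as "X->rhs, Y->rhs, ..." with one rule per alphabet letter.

A->BA, B->D, C->BC, D->B

  step 0 ⇒ step 1: BACA ⇒ D·BA·BC·BA
    A ↦ BA
    B ↦ D
    C ↦ BC
    D ↦ B  (constrained at step 1)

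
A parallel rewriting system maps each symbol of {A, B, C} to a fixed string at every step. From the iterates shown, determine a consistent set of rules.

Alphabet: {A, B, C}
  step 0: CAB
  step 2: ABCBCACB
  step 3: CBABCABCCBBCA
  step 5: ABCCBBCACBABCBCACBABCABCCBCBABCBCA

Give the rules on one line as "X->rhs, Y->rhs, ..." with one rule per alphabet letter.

A->CB, B->A, C->BC

  step 2 ⇒ step 3: ABCBCACB ⇒ CB·A·BC·A·BC·CB·BC·A
    A ↦ CB
    B ↦ A
    C ↦ BC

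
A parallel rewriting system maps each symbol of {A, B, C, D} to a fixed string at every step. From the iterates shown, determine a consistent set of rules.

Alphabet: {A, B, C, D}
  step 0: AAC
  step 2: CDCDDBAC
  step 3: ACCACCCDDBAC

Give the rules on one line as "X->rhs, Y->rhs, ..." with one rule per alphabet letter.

  step 2 ⇒ step 3: CDCDDBAC ⇒ AC·C·AC·C·C·D·DB·AC
    A ↦ DB
    B ↦ D
    C ↦ AC
    D ↦ C

A->DB, B->D, C->AC, D->C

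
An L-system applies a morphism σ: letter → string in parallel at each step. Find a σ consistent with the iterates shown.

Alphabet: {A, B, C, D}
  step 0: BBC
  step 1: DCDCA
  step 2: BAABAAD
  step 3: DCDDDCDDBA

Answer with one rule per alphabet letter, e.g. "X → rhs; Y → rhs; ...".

A->D, B->DC, C->A, D->BA

  step 2 ⇒ step 3: BAABAAD ⇒ DC·D·D·DC·D·D·BA
    A ↦ D
    B ↦ DC
    D ↦ BA
  step 0 ⇒ step 1: BBC ⇒ DC·DC·A
    C ↦ A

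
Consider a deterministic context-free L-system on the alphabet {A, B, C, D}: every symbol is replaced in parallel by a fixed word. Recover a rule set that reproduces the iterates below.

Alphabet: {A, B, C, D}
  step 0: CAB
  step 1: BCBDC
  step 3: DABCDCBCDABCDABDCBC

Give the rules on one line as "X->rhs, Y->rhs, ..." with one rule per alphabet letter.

  step 0 ⇒ step 1: CAB ⇒ BC·B·DC
    A ↦ B
    B ↦ DC
    C ↦ BC
    D ↦ DA  (constrained at step 1)

A->B, B->DC, C->BC, D->DA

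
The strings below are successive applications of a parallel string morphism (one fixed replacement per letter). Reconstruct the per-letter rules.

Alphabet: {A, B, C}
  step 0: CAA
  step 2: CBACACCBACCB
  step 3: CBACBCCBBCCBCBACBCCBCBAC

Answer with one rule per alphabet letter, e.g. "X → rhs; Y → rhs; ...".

A->BC, B->AC, C->CB

  step 2 ⇒ step 3: CBACACCBACCB ⇒ CB·AC·BC·CB·BC·CB·CB·AC·BC·CB·CB·AC
    A ↦ BC
    B ↦ AC
    C ↦ CB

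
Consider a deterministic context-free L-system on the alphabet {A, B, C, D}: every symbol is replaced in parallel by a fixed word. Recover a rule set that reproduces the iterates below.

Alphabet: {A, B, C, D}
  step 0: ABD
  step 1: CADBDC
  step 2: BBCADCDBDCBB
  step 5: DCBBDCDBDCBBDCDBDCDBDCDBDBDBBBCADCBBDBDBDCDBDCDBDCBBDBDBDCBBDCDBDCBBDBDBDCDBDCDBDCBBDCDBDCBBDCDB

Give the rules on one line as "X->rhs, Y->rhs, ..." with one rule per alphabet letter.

A->CA, B->DB, C->BB, D->DC

  step 1 ⇒ step 2: CADBDC ⇒ BB·CA·DC·DB·DC·BB
    A ↦ CA
    B ↦ DB
    C ↦ BB
    D ↦ DC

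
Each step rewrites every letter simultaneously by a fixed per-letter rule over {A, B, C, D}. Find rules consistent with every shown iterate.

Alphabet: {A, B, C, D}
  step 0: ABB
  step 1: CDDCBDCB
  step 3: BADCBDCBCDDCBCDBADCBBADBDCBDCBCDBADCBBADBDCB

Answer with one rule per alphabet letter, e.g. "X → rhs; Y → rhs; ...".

  step 0 ⇒ step 1: ABB ⇒ CD·DCB·DCB
    A ↦ CD
    B ↦ DCB
    C ↦ DB  (constrained at step 1)
    D ↦ BA  (constrained at step 1)

A->CD, B->DCB, C->DB, D->BA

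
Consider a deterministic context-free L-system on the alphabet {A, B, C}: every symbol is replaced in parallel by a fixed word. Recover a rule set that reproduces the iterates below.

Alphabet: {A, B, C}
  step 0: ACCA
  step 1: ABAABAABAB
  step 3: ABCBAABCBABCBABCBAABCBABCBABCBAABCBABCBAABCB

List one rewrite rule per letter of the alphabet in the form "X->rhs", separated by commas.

  step 0 ⇒ step 1: ACCA ⇒ AB·AAB·AAB·AB
    A ↦ AB
    C ↦ AAB
    B ↦ CB  (constrained at step 1)

A->AB, B->CB, C->AAB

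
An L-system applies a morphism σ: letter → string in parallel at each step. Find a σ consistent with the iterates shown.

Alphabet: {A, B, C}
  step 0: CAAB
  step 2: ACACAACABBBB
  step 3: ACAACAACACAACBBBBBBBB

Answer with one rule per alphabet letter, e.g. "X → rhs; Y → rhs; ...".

  step 2 ⇒ step 3: ACACAACABBBB ⇒ AC·A·AC·A·AC·AC·A·AC·BB·BB·BB·BB
    A ↦ AC
    B ↦ BB
    C ↦ A

A->AC, B->BB, C->A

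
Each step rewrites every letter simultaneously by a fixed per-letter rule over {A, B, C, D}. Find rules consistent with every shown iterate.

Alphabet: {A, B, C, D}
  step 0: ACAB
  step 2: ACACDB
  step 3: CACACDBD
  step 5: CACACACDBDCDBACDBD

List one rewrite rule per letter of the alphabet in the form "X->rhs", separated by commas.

A->C, B->D, C->A, D->CDB

  step 2 ⇒ step 3: ACACDB ⇒ C·A·C·A·CDB·D
    A ↦ C
    B ↦ D
    C ↦ A
    D ↦ CDB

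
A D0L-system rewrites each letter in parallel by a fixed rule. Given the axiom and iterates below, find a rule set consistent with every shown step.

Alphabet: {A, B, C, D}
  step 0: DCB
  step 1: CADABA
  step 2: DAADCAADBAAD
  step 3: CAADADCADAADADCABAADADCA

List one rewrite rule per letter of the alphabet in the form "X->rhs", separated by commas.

A->AD, B->BA, C->DA, D->CA

  step 2 ⇒ step 3: DAADCAADBAAD ⇒ CA·AD·AD·CA·DA·AD·AD·CA·BA·AD·AD·CA
    A ↦ AD
    B ↦ BA
    C ↦ DA
    D ↦ CA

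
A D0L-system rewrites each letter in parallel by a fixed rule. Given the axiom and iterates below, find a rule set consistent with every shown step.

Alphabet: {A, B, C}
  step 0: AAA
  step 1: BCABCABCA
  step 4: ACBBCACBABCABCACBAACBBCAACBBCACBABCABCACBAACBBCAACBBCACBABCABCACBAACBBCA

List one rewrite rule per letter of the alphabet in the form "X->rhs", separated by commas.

  step 0 ⇒ step 1: AAA ⇒ BCA·BCA·BCA
    A ↦ BCA
    B ↦ A  (constrained at step 1)
    C ↦ CB  (constrained at step 1)

A->BCA, B->A, C->CB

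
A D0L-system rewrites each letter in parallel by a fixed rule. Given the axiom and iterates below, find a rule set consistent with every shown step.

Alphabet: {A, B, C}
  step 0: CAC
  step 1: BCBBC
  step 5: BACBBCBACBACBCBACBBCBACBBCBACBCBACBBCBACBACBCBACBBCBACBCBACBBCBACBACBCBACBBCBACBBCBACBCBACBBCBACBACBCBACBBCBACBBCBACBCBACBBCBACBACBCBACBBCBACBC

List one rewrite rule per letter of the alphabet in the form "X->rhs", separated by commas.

A->B, B->BAC, C->BC

  step 0 ⇒ step 1: CAC ⇒ BC·B·BC
    A ↦ B
    C ↦ BC
    B ↦ BAC  (constrained at step 1)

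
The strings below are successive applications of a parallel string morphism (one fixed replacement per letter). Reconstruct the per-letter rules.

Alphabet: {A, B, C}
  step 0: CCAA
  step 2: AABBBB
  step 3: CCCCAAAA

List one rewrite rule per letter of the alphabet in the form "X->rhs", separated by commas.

A->CC, B->A, C->B

  step 2 ⇒ step 3: AABBBB ⇒ CC·CC·A·A·A·A
    A ↦ CC
    B ↦ A
    C ↦ B  (constrained at step 0)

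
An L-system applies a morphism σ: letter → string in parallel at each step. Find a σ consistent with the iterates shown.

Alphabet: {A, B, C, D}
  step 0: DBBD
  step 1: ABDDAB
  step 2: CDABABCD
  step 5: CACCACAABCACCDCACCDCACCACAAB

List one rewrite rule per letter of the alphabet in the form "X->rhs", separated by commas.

A->C, B->D, C->CA, D->AB

  step 1 ⇒ step 2: ABDDAB ⇒ C·D·AB·AB·C·D
    A ↦ C
    B ↦ D
    D ↦ AB
    C ↦ CA  (constrained at step 2)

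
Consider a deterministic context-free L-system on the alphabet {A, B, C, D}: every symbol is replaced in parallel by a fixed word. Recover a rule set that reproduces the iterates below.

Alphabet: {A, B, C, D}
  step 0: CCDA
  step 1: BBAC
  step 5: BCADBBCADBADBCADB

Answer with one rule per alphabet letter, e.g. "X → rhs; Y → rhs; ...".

A->C, B->DB, C->B, D->A

  step 0 ⇒ step 1: CCDA ⇒ B·B·A·C
    A ↦ C
    C ↦ B
    D ↦ A
    B ↦ DB  (constrained at step 1)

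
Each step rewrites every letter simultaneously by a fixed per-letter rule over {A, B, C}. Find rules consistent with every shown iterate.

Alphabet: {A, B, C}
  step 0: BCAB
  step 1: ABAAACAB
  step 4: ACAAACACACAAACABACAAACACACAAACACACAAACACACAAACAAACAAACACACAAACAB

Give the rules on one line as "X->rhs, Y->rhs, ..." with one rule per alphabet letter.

  step 0 ⇒ step 1: BCAB ⇒ AB·AA·AC·AB
    A ↦ AC
    B ↦ AB
    C ↦ AA

A->AC, B->AB, C->AA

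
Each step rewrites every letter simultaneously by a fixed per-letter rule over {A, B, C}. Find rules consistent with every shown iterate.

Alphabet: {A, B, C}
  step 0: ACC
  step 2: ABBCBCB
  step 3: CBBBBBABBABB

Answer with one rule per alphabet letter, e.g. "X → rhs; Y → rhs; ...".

  step 2 ⇒ step 3: ABBCBCB ⇒ CB·BB·BB·A·BB·A·BB
    A ↦ CB
    B ↦ BB
    C ↦ A

A->CB, B->BB, C->A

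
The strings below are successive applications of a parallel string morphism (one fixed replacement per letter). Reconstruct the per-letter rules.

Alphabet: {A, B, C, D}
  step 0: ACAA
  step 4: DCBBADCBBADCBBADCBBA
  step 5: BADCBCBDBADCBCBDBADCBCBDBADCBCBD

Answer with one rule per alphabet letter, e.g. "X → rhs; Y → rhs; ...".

  step 4 ⇒ step 5: DCBBADCBBADCBBADCBBA ⇒ BA·D·CB·CB·D·BA·D·CB·CB·D·BA·D·CB·CB·D·BA·D·CB·CB·D
    A ↦ D
    B ↦ CB
    C ↦ D
    D ↦ BA

A->D, B->CB, C->D, D->BA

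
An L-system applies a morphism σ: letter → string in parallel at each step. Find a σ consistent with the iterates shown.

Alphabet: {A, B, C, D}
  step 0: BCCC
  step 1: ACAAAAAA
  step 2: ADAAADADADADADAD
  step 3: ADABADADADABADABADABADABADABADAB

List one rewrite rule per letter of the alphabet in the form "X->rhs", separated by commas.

  step 2 ⇒ step 3: ADAAADADADADADAD ⇒ AD·AB·AD·AD·AD·AB·AD·AB·AD·AB·AD·AB·AD·AB·AD·AB
    A ↦ AD
    D ↦ AB
  step 0 ⇒ step 1: BCCC ⇒ AC·AA·AA·AA
    B ↦ AC
  step 0 ⇒ step 1: BCCC ⇒ AC·AA·AA·AA
    C ↦ AA

A->AD, B->AC, C->AA, D->AB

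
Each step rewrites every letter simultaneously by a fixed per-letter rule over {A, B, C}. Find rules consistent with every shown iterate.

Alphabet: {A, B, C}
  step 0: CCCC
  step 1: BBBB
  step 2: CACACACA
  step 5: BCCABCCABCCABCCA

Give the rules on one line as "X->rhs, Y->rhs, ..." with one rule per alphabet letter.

  step 1 ⇒ step 2: BBBB ⇒ CA·CA·CA·CA
    B ↦ CA
    A ↦ C  (constrained at step 2)
  step 0 ⇒ step 1: CCCC ⇒ B·B·B·B
    C ↦ B

A->C, B->CA, C->B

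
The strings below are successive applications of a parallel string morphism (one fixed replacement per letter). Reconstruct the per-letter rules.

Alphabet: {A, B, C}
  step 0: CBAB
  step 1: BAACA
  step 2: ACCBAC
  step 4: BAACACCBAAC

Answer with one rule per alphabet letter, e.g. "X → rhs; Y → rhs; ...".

A->C, B->A, C->BA

  step 1 ⇒ step 2: BAACA ⇒ A·C·C·BA·C
    A ↦ C
    B ↦ A
    C ↦ BA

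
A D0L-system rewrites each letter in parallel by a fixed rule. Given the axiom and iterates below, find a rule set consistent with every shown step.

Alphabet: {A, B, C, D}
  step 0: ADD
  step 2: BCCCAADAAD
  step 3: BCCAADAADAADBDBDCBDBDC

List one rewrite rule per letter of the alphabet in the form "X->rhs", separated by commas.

  step 2 ⇒ step 3: BCCCAADAAD ⇒ BCC·AAD·AAD·AAD·BD·BD·C·BD·BD·C
    A ↦ BD
    B ↦ BCC
    C ↦ AAD
    D ↦ C

A->BD, B->BCC, C->AAD, D->C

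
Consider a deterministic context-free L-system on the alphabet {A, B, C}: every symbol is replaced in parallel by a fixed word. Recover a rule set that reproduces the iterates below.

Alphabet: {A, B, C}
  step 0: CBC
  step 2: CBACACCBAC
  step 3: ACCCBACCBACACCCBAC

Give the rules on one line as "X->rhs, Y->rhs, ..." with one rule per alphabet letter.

A->CB, B->C, C->AC

  step 2 ⇒ step 3: CBACACCBAC ⇒ AC·C·CB·AC·CB·AC·AC·C·CB·AC
    A ↦ CB
    B ↦ C
    C ↦ AC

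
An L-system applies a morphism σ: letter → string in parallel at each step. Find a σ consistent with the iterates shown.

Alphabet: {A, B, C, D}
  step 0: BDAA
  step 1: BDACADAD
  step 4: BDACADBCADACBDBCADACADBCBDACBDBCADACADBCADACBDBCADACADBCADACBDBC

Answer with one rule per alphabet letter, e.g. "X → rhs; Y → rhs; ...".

  step 0 ⇒ step 1: BDAA ⇒ BD·AC·AD·AD
    A ↦ AD
    B ↦ BD
    D ↦ AC
    C ↦ BC  (constrained at step 1)

A->AD, B->BD, C->BC, D->AC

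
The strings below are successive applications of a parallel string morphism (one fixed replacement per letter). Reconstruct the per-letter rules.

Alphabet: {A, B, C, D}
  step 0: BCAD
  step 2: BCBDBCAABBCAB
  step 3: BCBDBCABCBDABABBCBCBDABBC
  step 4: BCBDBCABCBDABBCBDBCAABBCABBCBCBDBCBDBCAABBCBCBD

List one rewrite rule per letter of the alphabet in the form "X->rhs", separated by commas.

  step 3 ⇒ step 4: BCBDBCABCBDABABBCBCBDABBC ⇒ BC·BD·BC·A·BC·BD·AB·BC·BD·BC·A·AB·BC·AB·BC·BC·BD·BC·BD·BC·A·AB·BC·BC·BD
    A ↦ AB
    B ↦ BC
    C ↦ BD
    D ↦ A

A->AB, B->BC, C->BD, D->A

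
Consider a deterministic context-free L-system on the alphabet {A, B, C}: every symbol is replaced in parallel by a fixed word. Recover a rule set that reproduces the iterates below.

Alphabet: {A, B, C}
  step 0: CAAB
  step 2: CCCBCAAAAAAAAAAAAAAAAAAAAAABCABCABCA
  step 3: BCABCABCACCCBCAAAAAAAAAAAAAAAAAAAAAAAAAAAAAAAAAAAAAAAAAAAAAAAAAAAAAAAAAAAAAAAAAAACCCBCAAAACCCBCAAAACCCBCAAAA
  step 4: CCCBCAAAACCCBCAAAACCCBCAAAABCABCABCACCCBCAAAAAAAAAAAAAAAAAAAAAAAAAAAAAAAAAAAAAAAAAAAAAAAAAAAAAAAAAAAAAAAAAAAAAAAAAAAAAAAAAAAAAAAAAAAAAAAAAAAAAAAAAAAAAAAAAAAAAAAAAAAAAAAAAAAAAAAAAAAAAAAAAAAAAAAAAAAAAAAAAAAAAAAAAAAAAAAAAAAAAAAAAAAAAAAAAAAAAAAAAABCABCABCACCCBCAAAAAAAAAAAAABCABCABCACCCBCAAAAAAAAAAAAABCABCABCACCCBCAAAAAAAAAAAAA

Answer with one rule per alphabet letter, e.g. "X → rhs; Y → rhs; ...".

A->AAA, B->CCC, C->BCA

  step 3 ⇒ step 4: BCABCABCACCCBCAAAAAAAAAAAAAAAAAAAAAAAAAAAAAAAAAAAAAAAAAAAAAAAAAAAAAAAAAAAAAAAAAAACCCBCAAAACCCBCAAAACCCBCAAAA ⇒ CCC·BCA·AAA·CCC·BCA·AAA·CCC·BCA·AAA·BCA·BCA·BCA·CCC·BCA·AAA·AAA·AAA·AAA·AAA·AAA·AAA·AAA·AAA·AAA·AAA·AAA·AAA·AAA·AAA·AAA·AAA·AAA·AAA·AAA·AAA·AAA·AAA·AAA·AAA·AAA·AAA·AAA·AAA·AAA·AAA·AAA·AAA·AAA·AAA·AAA·AAA·AAA·AAA·AAA·AAA·AAA·AAA·AAA·AAA·AAA·AAA·AAA·AAA·AAA·AAA·AAA·AAA·AAA·AAA·AAA·AAA·AAA·AAA·AAA·AAA·AAA·AAA·AAA·AAA·AAA·AAA·BCA·BCA·BCA·CCC·BCA·AAA·AAA·AAA·AAA·BCA·BCA·BCA·CCC·BCA·AAA·AAA·AAA·AAA·BCA·BCA·BCA·CCC·BCA·AAA·AAA·AAA·AAA
    A ↦ AAA
    B ↦ CCC
    C ↦ BCA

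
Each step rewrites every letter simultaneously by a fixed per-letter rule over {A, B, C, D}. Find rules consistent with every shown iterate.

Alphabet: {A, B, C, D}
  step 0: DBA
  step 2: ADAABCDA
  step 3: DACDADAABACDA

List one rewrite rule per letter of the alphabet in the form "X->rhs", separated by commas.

  step 2 ⇒ step 3: ADAABCDA ⇒ DA·C·DA·DA·AB·A·C·DA
    A ↦ DA
    B ↦ AB
    C ↦ A
    D ↦ C

A->DA, B->AB, C->A, D->C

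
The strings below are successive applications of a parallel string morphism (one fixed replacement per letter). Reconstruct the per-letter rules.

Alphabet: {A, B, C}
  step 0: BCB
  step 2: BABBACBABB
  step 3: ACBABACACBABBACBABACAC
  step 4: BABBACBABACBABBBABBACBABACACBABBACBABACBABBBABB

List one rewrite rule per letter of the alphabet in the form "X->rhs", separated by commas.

A->BAB, B->AC, C->B

  step 3 ⇒ step 4: ACBABACACBABBACBABACAC ⇒ BAB·B·AC·BAB·AC·BAB·B·BAB·B·AC·BAB·AC·AC·BAB·B·AC·BAB·AC·BAB·B·BAB·B
    A ↦ BAB
    B ↦ AC
    C ↦ B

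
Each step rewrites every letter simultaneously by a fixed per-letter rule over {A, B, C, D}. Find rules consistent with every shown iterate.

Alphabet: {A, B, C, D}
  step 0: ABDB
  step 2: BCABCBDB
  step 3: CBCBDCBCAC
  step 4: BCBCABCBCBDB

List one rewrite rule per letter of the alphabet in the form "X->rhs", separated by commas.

  step 3 ⇒ step 4: CBCBDCBCAC ⇒ B·C·B·C·A·B·C·B·CBD·B
    A ↦ CBD
    B ↦ C
    C ↦ B
    D ↦ A

A->CBD, B->C, C->B, D->A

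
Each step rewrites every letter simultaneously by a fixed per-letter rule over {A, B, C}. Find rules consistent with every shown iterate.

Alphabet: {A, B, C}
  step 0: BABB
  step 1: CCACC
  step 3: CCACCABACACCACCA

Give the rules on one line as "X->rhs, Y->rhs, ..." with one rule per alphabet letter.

A->CA, B->C, C->BA

  step 0 ⇒ step 1: BABB ⇒ C·CA·C·C
    A ↦ CA
    B ↦ C
    C ↦ BA  (constrained at step 1)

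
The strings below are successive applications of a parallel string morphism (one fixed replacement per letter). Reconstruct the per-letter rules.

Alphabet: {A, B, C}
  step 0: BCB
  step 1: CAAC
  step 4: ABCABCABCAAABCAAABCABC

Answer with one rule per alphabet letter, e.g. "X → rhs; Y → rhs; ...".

  step 0 ⇒ step 1: BCB ⇒ C·AA·C
    B ↦ C
    C ↦ AA
    A ↦ AB  (constrained at step 1)

A->AB, B->C, C->AA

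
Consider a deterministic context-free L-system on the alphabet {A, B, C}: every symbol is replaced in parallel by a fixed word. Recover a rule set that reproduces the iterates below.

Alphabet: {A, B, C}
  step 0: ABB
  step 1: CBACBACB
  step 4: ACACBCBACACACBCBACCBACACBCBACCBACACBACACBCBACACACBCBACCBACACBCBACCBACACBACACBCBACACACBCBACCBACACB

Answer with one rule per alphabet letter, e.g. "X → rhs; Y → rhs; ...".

  step 0 ⇒ step 1: ABB ⇒ CB·ACB·ACB
    A ↦ CB
    B ↦ ACB
    C ↦ AC  (constrained at step 1)

A->CB, B->ACB, C->AC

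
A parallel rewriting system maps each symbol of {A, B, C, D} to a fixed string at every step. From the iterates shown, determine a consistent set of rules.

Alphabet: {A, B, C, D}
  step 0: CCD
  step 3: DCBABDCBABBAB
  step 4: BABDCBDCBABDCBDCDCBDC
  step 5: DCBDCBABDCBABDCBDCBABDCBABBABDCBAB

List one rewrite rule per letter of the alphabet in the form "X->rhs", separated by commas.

  step 4 ⇒ step 5: BABDCBDCBABDCBDCDCBDC ⇒ DC·B·DC·B·AB·DC·B·AB·DC·B·DC·B·AB·DC·B·AB·B·AB·DC·B·AB
    A ↦ B
    B ↦ DC
    C ↦ AB
    D ↦ B

A->B, B->DC, C->AB, D->B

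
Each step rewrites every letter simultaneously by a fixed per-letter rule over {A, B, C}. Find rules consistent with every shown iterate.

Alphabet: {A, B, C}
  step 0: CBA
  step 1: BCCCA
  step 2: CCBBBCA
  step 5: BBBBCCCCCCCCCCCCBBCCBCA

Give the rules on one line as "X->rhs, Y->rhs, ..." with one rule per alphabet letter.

  step 1 ⇒ step 2: BCCCA ⇒ CC·B·B·B·CA
    A ↦ CA
    B ↦ CC
    C ↦ B

A->CA, B->CC, C->B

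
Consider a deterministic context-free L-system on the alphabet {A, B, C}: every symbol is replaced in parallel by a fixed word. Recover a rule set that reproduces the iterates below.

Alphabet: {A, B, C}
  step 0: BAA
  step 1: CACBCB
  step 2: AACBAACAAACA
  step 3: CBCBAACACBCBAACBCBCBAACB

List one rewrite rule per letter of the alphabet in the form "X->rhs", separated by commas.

  step 2 ⇒ step 3: AACBAACAAACA ⇒ CB·CB·AA·CA·CB·CB·AA·CB·CB·CB·AA·CB
    A ↦ CB
    B ↦ CA
    C ↦ AA

A->CB, B->CA, C->AA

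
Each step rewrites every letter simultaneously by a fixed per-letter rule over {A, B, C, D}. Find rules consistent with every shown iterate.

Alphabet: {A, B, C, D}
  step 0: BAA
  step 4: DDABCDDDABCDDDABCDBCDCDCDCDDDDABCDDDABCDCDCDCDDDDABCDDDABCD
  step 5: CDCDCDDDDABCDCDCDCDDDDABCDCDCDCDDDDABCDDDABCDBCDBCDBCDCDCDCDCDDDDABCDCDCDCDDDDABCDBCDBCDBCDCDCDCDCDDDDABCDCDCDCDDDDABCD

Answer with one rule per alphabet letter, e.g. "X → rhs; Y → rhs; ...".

  step 4 ⇒ step 5: DDABCDDDABCDDDABCDBCDCDCDCDDDDABCDDDABCDCDCDCDDDDABCDDDABCD ⇒ CD·CD·CDD·DDA·B·CD·CD·CD·CDD·DDA·B·CD·CD·CD·CDD·DDA·B·CD·DDA·B·CD·B·CD·B·CD·B·CD·CD·CD·CD·CDD·DDA·B·CD·CD·CD·CDD·DDA·B·CD·B·CD·B·CD·B·CD·CD·CD·CD·CDD·DDA·B·CD·CD·CD·CDD·DDA·B·CD
    A ↦ CDD
    B ↦ DDA
    C ↦ B
    D ↦ CD

A->CDD, B->DDA, C->B, D->CD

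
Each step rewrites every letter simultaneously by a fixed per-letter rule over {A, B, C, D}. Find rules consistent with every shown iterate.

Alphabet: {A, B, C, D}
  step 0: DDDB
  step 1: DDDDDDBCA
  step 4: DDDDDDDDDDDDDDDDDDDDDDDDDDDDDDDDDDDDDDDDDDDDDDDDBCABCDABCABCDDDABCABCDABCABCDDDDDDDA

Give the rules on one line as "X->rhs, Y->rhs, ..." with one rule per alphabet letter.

  step 0 ⇒ step 1: DDDB ⇒ DD·DD·DD·BCA
    B ↦ BCA
    D ↦ DD
    A ↦ DA  (constrained at step 1)
    C ↦ BC  (constrained at step 1)

A->DA, B->BCA, C->BC, D->DD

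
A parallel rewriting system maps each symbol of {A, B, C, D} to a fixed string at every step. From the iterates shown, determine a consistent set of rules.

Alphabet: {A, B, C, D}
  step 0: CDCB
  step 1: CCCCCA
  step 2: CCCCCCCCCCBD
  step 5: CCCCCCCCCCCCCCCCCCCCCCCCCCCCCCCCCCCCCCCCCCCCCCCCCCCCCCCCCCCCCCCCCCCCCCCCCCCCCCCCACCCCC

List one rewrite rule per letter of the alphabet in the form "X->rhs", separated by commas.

  step 1 ⇒ step 2: CCCCCA ⇒ CC·CC·CC·CC·CC·BD
    A ↦ BD
    C ↦ CC
  step 0 ⇒ step 1: CDCB ⇒ CC·C·CC·A
    B ↦ A
  step 0 ⇒ step 1: CDCB ⇒ CC·C·CC·A
    D ↦ C

A->BD, B->A, C->CC, D->C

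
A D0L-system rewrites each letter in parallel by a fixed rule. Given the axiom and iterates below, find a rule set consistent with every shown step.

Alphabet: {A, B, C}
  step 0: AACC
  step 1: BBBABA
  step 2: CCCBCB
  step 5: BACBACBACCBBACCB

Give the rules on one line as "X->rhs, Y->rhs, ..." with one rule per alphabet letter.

A->B, B->C, C->BA

  step 1 ⇒ step 2: BBBABA ⇒ C·C·C·B·C·B
    A ↦ B
    B ↦ C
  step 0 ⇒ step 1: AACC ⇒ B·B·BA·BA
    C ↦ BA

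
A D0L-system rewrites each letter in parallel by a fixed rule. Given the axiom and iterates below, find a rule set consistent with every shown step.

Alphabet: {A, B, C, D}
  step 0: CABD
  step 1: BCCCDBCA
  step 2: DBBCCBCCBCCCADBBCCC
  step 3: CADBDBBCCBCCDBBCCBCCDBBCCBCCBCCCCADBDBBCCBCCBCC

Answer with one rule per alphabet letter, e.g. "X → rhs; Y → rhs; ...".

  step 2 ⇒ step 3: DBBCCBCCBCCCADBBCCC ⇒ CA·DB·DB·BCC·BCC·DB·BCC·BCC·DB·BCC·BCC·BCC·C·CA·DB·DB·BCC·BCC·BCC
    A ↦ C
    B ↦ DB
    C ↦ BCC
    D ↦ CA

A->C, B->DB, C->BCC, D->CA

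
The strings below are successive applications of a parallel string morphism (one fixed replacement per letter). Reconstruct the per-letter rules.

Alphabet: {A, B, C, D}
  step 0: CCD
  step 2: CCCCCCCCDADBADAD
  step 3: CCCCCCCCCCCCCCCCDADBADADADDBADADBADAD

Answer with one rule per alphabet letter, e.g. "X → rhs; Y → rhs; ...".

  step 2 ⇒ step 3: CCCCCCCCDADBADAD ⇒ CC·CC·CC·CC·CC·CC·CC·CC·DAD·BA·DAD·ADD·BA·DAD·BA·DAD
    A ↦ BA
    B ↦ ADD
    C ↦ CC
    D ↦ DAD

A->BA, B->ADD, C->CC, D->DAD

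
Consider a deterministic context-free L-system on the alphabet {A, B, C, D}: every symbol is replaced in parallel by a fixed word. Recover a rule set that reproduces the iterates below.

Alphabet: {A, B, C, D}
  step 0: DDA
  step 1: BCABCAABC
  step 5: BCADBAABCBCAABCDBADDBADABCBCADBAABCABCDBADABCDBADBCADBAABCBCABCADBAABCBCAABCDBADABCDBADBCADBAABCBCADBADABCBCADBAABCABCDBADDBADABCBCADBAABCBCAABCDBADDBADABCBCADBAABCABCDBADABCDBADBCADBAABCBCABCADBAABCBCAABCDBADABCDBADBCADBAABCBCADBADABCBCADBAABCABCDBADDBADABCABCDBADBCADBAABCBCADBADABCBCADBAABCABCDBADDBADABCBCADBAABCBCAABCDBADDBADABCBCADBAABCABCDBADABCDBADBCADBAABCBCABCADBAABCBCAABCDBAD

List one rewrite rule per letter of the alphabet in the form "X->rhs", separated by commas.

  step 0 ⇒ step 1: DDA ⇒ BCA·BCA·ABC
    A ↦ ABC
    D ↦ BCA
    B ↦ DBA  (constrained at step 1)
    C ↦ D  (constrained at step 1)

A->ABC, B->DBA, C->D, D->BCA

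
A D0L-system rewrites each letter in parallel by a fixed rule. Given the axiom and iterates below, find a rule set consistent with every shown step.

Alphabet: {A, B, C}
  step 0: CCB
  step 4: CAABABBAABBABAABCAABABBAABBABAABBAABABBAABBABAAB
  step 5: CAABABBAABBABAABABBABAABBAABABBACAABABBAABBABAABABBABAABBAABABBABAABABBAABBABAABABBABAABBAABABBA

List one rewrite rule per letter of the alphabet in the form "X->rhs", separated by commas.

  step 4 ⇒ step 5: CAABABBAABBABAABCAABABBAABBABAABBAABABBAABBABAAB ⇒ CA·AB·AB·BA·AB·BA·BA·AB·AB·BA·BA·AB·BA·AB·AB·BA·CA·AB·AB·BA·AB·BA·BA·AB·AB·BA·BA·AB·BA·AB·AB·BA·BA·AB·AB·BA·AB·BA·BA·AB·AB·BA·BA·AB·BA·AB·AB·BA
    A ↦ AB
    B ↦ BA
    C ↦ CA

A->AB, B->BA, C->CA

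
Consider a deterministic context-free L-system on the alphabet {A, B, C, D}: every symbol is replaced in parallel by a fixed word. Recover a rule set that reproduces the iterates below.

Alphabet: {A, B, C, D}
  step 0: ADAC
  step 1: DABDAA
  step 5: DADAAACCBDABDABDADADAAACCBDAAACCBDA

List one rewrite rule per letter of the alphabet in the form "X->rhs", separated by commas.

A->DA, B->CC, C->A, D->B

  step 0 ⇒ step 1: ADAC ⇒ DA·B·DA·A
    A ↦ DA
    C ↦ A
    D ↦ B
    B ↦ CC  (constrained at step 1)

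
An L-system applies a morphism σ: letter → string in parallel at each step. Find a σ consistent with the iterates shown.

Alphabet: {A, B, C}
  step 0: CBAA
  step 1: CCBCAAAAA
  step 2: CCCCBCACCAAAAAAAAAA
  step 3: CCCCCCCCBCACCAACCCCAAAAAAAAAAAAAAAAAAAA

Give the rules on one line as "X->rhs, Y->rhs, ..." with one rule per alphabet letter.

A->AA, B->BCA, C->CC

  step 2 ⇒ step 3: CCCCBCACCAAAAAAAAAA ⇒ CC·CC·CC·CC·BCA·CC·AA·CC·CC·AA·AA·AA·AA·AA·AA·AA·AA·AA·AA
    A ↦ AA
    B ↦ BCA
    C ↦ CC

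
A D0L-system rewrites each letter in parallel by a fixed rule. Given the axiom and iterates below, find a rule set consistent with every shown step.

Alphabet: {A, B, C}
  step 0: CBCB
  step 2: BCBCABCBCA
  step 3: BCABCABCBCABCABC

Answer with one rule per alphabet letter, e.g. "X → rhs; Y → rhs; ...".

A->BC, B->BC, C->A

  step 2 ⇒ step 3: BCBCABCBCA ⇒ BC·A·BC·A·BC·BC·A·BC·A·BC
    A ↦ BC
    B ↦ BC
    C ↦ A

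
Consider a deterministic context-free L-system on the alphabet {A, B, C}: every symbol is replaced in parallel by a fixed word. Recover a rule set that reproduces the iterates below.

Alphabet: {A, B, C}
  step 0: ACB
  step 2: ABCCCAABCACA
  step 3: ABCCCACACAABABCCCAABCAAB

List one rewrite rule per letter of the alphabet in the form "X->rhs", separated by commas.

A->AB, B->CC, C->CA

  step 2 ⇒ step 3: ABCCCAABCACA ⇒ AB·CC·CA·CA·CA·AB·AB·CC·CA·AB·CA·AB
    A ↦ AB
    B ↦ CC
    C ↦ CA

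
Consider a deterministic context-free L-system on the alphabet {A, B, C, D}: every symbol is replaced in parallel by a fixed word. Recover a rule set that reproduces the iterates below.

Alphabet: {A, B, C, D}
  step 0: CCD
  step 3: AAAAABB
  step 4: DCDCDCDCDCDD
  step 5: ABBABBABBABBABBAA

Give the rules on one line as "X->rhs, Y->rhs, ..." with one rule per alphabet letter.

A->DC, B->D, C->BB, D->A

  step 4 ⇒ step 5: DCDCDCDCDCDD ⇒ A·BB·A·BB·A·BB·A·BB·A·BB·A·A
    C ↦ BB
    D ↦ A
  step 3 ⇒ step 4: AAAAABB ⇒ DC·DC·DC·DC·DC·D·D
    A ↦ DC
  step 3 ⇒ step 4: AAAAABB ⇒ DC·DC·DC·DC·DC·D·D
    B ↦ D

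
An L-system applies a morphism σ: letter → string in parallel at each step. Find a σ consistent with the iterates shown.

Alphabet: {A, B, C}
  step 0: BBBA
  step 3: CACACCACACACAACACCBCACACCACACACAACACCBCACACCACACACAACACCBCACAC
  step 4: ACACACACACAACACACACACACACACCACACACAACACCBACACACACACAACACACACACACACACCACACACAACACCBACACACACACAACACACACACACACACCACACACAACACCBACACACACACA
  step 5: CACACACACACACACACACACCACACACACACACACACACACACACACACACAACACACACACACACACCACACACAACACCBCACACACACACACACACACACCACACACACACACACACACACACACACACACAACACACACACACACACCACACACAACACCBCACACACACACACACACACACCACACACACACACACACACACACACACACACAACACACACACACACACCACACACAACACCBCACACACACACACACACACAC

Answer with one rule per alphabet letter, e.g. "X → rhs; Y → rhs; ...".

A->C, B->CCB, C->ACA

  step 4 ⇒ step 5: ACACACACACAACACACACACACACACCACACACAACACCBACACACACACAACACACACACACACACCACACACAACACCBACACACACACAACACACACACACACACCACACACAACACCBACACACACACA ⇒ C·ACA·C·ACA·C·ACA·C·ACA·C·ACA·C·C·ACA·C·ACA·C·ACA·C·ACA·C·ACA·C·ACA·C·ACA·C·ACA·ACA·C·ACA·C·ACA·C·ACA·C·C·ACA·C·ACA·ACA·CCB·C·ACA·C·ACA·C·ACA·C·ACA·C·ACA·C·C·ACA·C·ACA·C·ACA·C·ACA·C·ACA·C·ACA·C·ACA·C·ACA·ACA·C·ACA·C·ACA·C·ACA·C·C·ACA·C·ACA·ACA·CCB·C·ACA·C·ACA·C·ACA·C·ACA·C·ACA·C·C·ACA·C·ACA·C·ACA·C·ACA·C·ACA·C·ACA·C·ACA·C·ACA·ACA·C·ACA·C·ACA·C·ACA·C·C·ACA·C·ACA·ACA·CCB·C·ACA·C·ACA·C·ACA·C·ACA·C·ACA·C
    A ↦ C
    B ↦ CCB
    C ↦ ACA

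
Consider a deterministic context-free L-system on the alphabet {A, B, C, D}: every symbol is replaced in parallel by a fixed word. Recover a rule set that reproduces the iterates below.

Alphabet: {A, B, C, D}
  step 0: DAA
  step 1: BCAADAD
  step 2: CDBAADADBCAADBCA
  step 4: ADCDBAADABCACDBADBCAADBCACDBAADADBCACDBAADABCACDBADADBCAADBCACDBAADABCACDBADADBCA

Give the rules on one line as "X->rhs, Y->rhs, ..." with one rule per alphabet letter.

  step 1 ⇒ step 2: BCAADAD ⇒ CDB·A·AD·AD·BCA·AD·BCA
    A ↦ AD
    B ↦ CDB
    C ↦ A
    D ↦ BCA

A->AD, B->CDB, C->A, D->BCA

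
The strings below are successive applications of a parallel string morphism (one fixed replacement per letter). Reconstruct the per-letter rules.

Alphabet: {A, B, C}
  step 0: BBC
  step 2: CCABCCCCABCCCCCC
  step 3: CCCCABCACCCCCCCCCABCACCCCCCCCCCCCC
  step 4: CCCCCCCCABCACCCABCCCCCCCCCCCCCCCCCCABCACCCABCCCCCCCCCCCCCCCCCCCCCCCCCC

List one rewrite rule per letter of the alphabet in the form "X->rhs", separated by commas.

A->AB, B->CAC, C->CC

  step 3 ⇒ step 4: CCCCABCACCCCCCCCCABCACCCCCCCCCCCCC ⇒ CC·CC·CC·CC·AB·CAC·CC·AB·CC·CC·CC·CC·CC·CC·CC·CC·CC·AB·CAC·CC·AB·CC·CC·CC·CC·CC·CC·CC·CC·CC·CC·CC·CC·CC
    A ↦ AB
    B ↦ CAC
    C ↦ CC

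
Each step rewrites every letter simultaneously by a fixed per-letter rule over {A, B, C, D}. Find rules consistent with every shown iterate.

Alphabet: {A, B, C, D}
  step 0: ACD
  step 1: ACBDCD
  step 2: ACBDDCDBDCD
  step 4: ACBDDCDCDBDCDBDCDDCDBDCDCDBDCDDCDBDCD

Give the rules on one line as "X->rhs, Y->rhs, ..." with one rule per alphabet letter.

  step 1 ⇒ step 2: ACBDCD ⇒ AC·BD·D·CD·BD·CD
    A ↦ AC
    B ↦ D
    C ↦ BD
    D ↦ CD

A->AC, B->D, C->BD, D->CD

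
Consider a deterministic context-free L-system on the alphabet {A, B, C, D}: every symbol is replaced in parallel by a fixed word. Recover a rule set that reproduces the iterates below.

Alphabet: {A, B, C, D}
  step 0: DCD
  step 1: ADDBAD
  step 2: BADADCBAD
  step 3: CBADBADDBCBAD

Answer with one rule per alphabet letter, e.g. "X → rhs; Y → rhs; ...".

  step 2 ⇒ step 3: BADADCBAD ⇒ C·B·AD·B·AD·DB·C·B·AD
    A ↦ B
    B ↦ C
    C ↦ DB
    D ↦ AD

A->B, B->C, C->DB, D->AD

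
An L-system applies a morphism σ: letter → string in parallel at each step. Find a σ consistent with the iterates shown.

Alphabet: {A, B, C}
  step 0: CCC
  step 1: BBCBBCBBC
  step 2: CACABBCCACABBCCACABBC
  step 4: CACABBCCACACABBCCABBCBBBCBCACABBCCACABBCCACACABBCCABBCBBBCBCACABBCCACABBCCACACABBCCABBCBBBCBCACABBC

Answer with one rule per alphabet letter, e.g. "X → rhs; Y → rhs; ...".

A->B, B->CA, C->BBC

  step 1 ⇒ step 2: BBCBBCBBC ⇒ CA·CA·BBC·CA·CA·BBC·CA·CA·BBC
    B ↦ CA
    C ↦ BBC
    A ↦ B  (constrained at step 2)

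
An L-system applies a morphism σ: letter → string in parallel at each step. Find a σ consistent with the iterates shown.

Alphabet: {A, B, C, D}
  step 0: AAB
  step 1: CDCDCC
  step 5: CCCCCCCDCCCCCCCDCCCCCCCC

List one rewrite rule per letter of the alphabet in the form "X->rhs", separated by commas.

A->CD, B->CC, C->B, D->A

  step 0 ⇒ step 1: AAB ⇒ CD·CD·CC
    A ↦ CD
    B ↦ CC
    C ↦ B  (constrained at step 1)
    D ↦ A  (constrained at step 1)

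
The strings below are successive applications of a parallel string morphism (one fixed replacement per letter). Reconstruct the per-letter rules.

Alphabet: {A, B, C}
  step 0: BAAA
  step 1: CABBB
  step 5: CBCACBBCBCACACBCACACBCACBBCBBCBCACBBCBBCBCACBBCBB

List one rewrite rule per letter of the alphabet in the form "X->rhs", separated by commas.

  step 0 ⇒ step 1: BAAA ⇒ CA·B·B·B
    A ↦ B
    B ↦ CA
    C ↦ CB  (constrained at step 1)

A->B, B->CA, C->CB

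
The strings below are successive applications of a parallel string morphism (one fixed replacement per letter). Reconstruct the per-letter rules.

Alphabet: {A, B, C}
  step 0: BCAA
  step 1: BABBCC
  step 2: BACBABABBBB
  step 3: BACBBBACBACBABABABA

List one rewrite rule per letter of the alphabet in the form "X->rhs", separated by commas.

  step 2 ⇒ step 3: BACBABABBBB ⇒ BA·C·BB·BA·C·BA·C·BA·BA·BA·BA
    A ↦ C
    B ↦ BA
    C ↦ BB

A->C, B->BA, C->BB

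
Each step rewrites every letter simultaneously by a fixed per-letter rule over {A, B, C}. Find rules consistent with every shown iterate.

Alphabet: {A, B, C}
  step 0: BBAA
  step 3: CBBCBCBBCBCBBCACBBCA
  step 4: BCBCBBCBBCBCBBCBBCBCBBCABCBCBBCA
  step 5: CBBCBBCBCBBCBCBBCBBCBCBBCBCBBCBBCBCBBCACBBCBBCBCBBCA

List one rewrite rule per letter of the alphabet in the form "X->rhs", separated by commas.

  step 4 ⇒ step 5: BCBCBBCBBCBCBBCBBCBCBBCABCBCBBCA ⇒ CB·B·CB·B·CB·CB·B·CB·CB·B·CB·B·CB·CB·B·CB·CB·B·CB·B·CB·CB·B·CA·CB·B·CB·B·CB·CB·B·CA
    A ↦ CA
    B ↦ CB
    C ↦ B

A->CA, B->CB, C->B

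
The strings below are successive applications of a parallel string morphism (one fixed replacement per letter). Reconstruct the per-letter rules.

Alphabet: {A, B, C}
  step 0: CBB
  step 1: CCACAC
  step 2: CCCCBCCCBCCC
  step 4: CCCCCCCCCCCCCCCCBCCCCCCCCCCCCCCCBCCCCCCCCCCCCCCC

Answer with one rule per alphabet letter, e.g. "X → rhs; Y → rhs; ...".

  step 1 ⇒ step 2: CCACAC ⇒ CC·CC·BC·CC·BC·CC
    A ↦ BC
    C ↦ CC
  step 0 ⇒ step 1: CBB ⇒ CC·AC·AC
    B ↦ AC

A->BC, B->AC, C->CC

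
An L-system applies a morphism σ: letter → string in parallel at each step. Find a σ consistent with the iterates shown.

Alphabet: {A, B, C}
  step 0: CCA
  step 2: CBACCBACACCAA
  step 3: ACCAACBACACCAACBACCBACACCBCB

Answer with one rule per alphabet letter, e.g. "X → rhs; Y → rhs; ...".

A->CB, B->CAA, C->AC

  step 2 ⇒ step 3: CBACCBACACCAA ⇒ AC·CAA·CB·AC·AC·CAA·CB·AC·CB·AC·AC·CB·CB
    A ↦ CB
    B ↦ CAA
    C ↦ AC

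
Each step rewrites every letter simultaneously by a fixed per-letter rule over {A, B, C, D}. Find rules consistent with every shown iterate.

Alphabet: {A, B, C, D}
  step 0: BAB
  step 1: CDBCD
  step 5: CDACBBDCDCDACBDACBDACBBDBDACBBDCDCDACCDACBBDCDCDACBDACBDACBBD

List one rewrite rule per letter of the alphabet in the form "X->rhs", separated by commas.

A->B, B->CD, C->BD, D->AC

  step 0 ⇒ step 1: BAB ⇒ CD·B·CD
    A ↦ B
    B ↦ CD
    C ↦ BD  (constrained at step 1)
    D ↦ AC  (constrained at step 1)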